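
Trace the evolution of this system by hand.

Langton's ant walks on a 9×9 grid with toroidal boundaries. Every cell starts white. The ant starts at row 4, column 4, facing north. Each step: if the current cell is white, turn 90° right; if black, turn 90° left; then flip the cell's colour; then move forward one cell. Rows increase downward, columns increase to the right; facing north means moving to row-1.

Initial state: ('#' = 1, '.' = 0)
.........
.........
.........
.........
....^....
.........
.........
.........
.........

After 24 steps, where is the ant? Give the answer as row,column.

6,2

[0] .........
.........
.........
.........
....^....
.........
.........
.........
.........
[1] .........
.........
.........
.........
....#>...
.........
.........
.........
.........
[2] .........
.........
.........
.........
....##...
.....v...
.........
.........
.........
[3] .........
.........
.........
.........
....##...
....<#...
.........
.........
.........
[4] .........
.........
.........
.........
....^#...
....##...
.........
.........
.........
[5] .........
.........
.........
.........
...<.#...
....##...
.........
.........
.........
[6] .........
.........
.........
...^.....
...#.#...
....##...
.........
.........
.........
[7] .........
.........
.........
...#>....
...#.#...
....##...
.........
.........
.........
[8] .........
.........
.........
...##....
...#v#...
....##...
.........
.........
.........
[9] .........
.........
.........
...##....
...<##...
....##...
.........
.........
.........
[10] .........
.........
.........
...##....
....##...
...v##...
.........
.........
.........
[11] .........
.........
.........
...##....
....##...
..<###...
.........
.........
.........
[12] .........
.........
.........
...##....
..^.##...
..####...
.........
.........
.........
[13] .........
.........
.........
...##....
..#>##...
..####...
.........
.........
.........
[14] .........
.........
.........
...##....
..####...
..#v##...
.........
.........
.........
[15] .........
.........
.........
...##....
..####...
..#.>#...
.........
.........
.........
[16] .........
.........
.........
...##....
..##^#...
..#..#...
.........
.........
.........
[17] .........
.........
.........
...##....
..#<.#...
..#..#...
.........
.........
.........
[18] .........
.........
.........
...##....
..#..#...
..#v.#...
.........
.........
.........
[19] .........
.........
.........
...##....
..#..#...
..<#.#...
.........
.........
.........
[20] .........
.........
.........
...##....
..#..#...
...#.#...
..v......
.........
.........
[21] .........
.........
.........
...##....
..#..#...
...#.#...
.<#......
.........
.........
[22] .........
.........
.........
...##....
..#..#...
.^.#.#...
.##......
.........
.........
[23] .........
.........
.........
...##....
..#..#...
.#>#.#...
.##......
.........
.........
[24] .........
.........
.........
...##....
..#..#...
.###.#...
.#v......
.........
.........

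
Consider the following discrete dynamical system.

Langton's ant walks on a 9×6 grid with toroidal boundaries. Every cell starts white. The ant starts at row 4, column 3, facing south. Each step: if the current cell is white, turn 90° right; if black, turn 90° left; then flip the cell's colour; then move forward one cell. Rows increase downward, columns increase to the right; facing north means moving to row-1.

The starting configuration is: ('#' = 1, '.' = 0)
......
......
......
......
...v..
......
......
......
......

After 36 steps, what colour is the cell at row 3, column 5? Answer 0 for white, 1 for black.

0

gen 0: ......
......
......
......
...v..
......
......
......
......
gen 1: ......
......
......
......
..<#..
......
......
......
......
gen 2: ......
......
......
..^...
..##..
......
......
......
......
gen 3: ......
......
......
..#>..
..##..
......
......
......
......
gen 4: ......
......
......
..##..
..#v..
......
......
......
......
gen 5: ......
......
......
..##..
..#.>.
......
......
......
......
gen 6: ......
......
......
..##..
..#.#.
....v.
......
......
......
gen 7: ......
......
......
..##..
..#.#.
...<#.
......
......
......
gen 8: ......
......
......
..##..
..#^#.
...##.
......
......
......
gen 9: ......
......
......
..##..
..##>.
...##.
......
......
......
gen 10: ......
......
......
..##^.
..##..
...##.
......
......
......
gen 11: ......
......
......
..###>
..##..
...##.
......
......
......
gen 12: ......
......
......
..####
..##.v
...##.
......
......
......
gen 13: ......
......
......
..####
..##<#
...##.
......
......
......
gen 14: ......
......
......
..##^#
..####
...##.
......
......
......
gen 15: ......
......
......
..#<.#
..####
...##.
......
......
......
gen 16: ......
......
......
..#..#
..#v##
...##.
......
......
......
gen 17: ......
......
......
..#..#
..#.>#
...##.
......
......
......
gen 18: ......
......
......
..#.^#
..#..#
...##.
......
......
......
gen 19: ......
......
......
..#.#>
..#..#
...##.
......
......
......
gen 20: ......
......
.....^
..#.#.
..#..#
...##.
......
......
......
gen 21: ......
......
>....#
..#.#.
..#..#
...##.
......
......
......
gen 22: ......
......
#....#
v.#.#.
..#..#
...##.
......
......
......
gen 23: ......
......
#....#
#.#.#<
..#..#
...##.
......
......
......
gen 24: ......
......
#....^
#.#.##
..#..#
...##.
......
......
......
gen 25: ......
......
#...<.
#.#.##
..#..#
...##.
......
......
......
gen 26: ......
....^.
#...#.
#.#.##
..#..#
...##.
......
......
......
gen 27: ......
....#>
#...#.
#.#.##
..#..#
...##.
......
......
......
gen 28: ......
....##
#...#v
#.#.##
..#..#
...##.
......
......
......
gen 29: ......
....##
#...<#
#.#.##
..#..#
...##.
......
......
......
gen 30: ......
....##
#....#
#.#.v#
..#..#
...##.
......
......
......
gen 31: ......
....##
#....#
#.#..>
..#..#
...##.
......
......
......
gen 32: ......
....##
#....^
#.#...
..#..#
...##.
......
......
......
gen 33: ......
....##
#...<.
#.#...
..#..#
...##.
......
......
......
gen 34: ......
....^#
#...#.
#.#...
..#..#
...##.
......
......
......
gen 35: ......
...<.#
#...#.
#.#...
..#..#
...##.
......
......
......
gen 36: ...^..
...#.#
#...#.
#.#...
..#..#
...##.
......
......
......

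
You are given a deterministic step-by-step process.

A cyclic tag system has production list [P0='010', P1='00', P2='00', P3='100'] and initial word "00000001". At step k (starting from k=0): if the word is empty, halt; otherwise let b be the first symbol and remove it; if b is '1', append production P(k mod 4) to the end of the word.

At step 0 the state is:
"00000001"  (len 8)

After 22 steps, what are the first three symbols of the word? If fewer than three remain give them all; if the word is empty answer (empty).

(empty)

k=0  "00000001"  (len 8)
k=1  "0000001"  (len 7)
k=2  "000001"  (len 6)
k=3  "00001"  (len 5)
k=4  "0001"  (len 4)
k=5  "001"  (len 3)
k=6  "01"  (len 2)
k=7  "1"  (len 1)
k=8  "100"  (len 3)
k=9  "00010"  (len 5)
k=10  "0010"  (len 4)
k=11  "010"  (len 3)
k=12  "10"  (len 2)
k=13  "0010"  (len 4)
k=14  "010"  (len 3)
k=15  "10"  (len 2)
k=16  "0100"  (len 4)
k=17  "100"  (len 3)
k=18  "0000"  (len 4)
k=19  "000"  (len 3)
k=20  "00"  (len 2)
k=21  "0"  (len 1)
k=22  (halted — word empty)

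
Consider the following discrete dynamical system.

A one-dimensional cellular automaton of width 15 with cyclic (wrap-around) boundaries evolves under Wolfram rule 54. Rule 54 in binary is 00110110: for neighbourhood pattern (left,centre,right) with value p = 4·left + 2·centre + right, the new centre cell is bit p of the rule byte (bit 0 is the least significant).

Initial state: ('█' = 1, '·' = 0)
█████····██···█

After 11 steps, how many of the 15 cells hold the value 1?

k=0  █████····██···█
k=1  ·····█··█··█·█·
k=2  ····███████████
k=3  █··█···········
k=4  █████·········█
k=5  ·····█·······█·
k=6  ····███·····███
k=7  █··█···█···█···
k=8  █████·███·███·█
k=9  ·····█···█···█·
k=10  ····███·███·███
k=11  █··█···█···█···

4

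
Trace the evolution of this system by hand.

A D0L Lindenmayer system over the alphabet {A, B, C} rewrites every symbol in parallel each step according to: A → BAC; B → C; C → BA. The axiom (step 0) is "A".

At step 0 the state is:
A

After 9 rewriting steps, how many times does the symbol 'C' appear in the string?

t=0: A
t=1: BAC
t=2: CBACBA
t=3: BACBACBACBAC
t=4: CBACBACBACBACBACBACBACBA
t=5: BACBACBACBACBACBACBACBACBACBACBACBACBACBACBACBAC
t=6: CBACBACBACBACBACBACBACBACBACBACBACBACBACBACBACBACBACBACBACBACBACBACBACBACBACBACBACBACBACBACBACBA
t=7: BACBACBACBACBACBACBACBACBACBACBACBACBACBACBACBACBACBACBACB…CBACBACBACBACBACBACBACBACBACBACBACBACBACBACBACBACBACBACBAC  (len 192)
t=8: CBACBACBACBACBACBACBACBACBACBACBACBACBACBACBACBACBACBACBAC…ACBACBACBACBACBACBACBACBACBACBACBACBACBACBACBACBACBACBACBA  (len 384)
t=9: BACBACBACBACBACBACBACBACBACBACBACBACBACBACBACBACBACBACBACB…CBACBACBACBACBACBACBACBACBACBACBACBACBACBACBACBACBACBACBAC  (len 768)

256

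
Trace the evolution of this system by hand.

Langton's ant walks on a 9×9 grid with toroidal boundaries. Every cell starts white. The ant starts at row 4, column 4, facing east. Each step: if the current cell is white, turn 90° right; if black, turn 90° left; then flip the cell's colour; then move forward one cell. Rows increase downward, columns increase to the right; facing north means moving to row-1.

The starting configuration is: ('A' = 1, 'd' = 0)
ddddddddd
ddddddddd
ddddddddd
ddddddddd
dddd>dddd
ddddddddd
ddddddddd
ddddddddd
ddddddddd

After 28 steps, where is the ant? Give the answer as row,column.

2,2

0) ddddddddd
ddddddddd
ddddddddd
ddddddddd
dddd>dddd
ddddddddd
ddddddddd
ddddddddd
ddddddddd
1) ddddddddd
ddddddddd
ddddddddd
ddddddddd
ddddAdddd
ddddvdddd
ddddddddd
ddddddddd
ddddddddd
2) ddddddddd
ddddddddd
ddddddddd
ddddddddd
ddddAdddd
ddd<Adddd
ddddddddd
ddddddddd
ddddddddd
3) ddddddddd
ddddddddd
ddddddddd
ddddddddd
ddd^Adddd
dddAAdddd
ddddddddd
ddddddddd
ddddddddd
4) ddddddddd
ddddddddd
ddddddddd
ddddddddd
dddA>dddd
dddAAdddd
ddddddddd
ddddddddd
ddddddddd
5) ddddddddd
ddddddddd
ddddddddd
dddd^dddd
dddAddddd
dddAAdddd
ddddddddd
ddddddddd
ddddddddd
6) ddddddddd
ddddddddd
ddddddddd
ddddA>ddd
dddAddddd
dddAAdddd
ddddddddd
ddddddddd
ddddddddd
7) ddddddddd
ddddddddd
ddddddddd
ddddAAddd
dddAdvddd
dddAAdddd
ddddddddd
ddddddddd
ddddddddd
8) ddddddddd
ddddddddd
ddddddddd
ddddAAddd
dddA<Addd
dddAAdddd
ddddddddd
ddddddddd
ddddddddd
9) ddddddddd
ddddddddd
ddddddddd
dddd^Addd
dddAAAddd
dddAAdddd
ddddddddd
ddddddddd
ddddddddd
10) ddddddddd
ddddddddd
ddddddddd
ddd<dAddd
dddAAAddd
dddAAdddd
ddddddddd
ddddddddd
ddddddddd
11) ddddddddd
ddddddddd
ddd^ddddd
dddAdAddd
dddAAAddd
dddAAdddd
ddddddddd
ddddddddd
ddddddddd
12) ddddddddd
ddddddddd
dddA>dddd
dddAdAddd
dddAAAddd
dddAAdddd
ddddddddd
ddddddddd
ddddddddd
13) ddddddddd
ddddddddd
dddAAdddd
dddAvAddd
dddAAAddd
dddAAdddd
ddddddddd
ddddddddd
ddddddddd
14) ddddddddd
ddddddddd
dddAAdddd
ddd<AAddd
dddAAAddd
dddAAdddd
ddddddddd
ddddddddd
ddddddddd
15) ddddddddd
ddddddddd
dddAAdddd
ddddAAddd
dddvAAddd
dddAAdddd
ddddddddd
ddddddddd
ddddddddd
16) ddddddddd
ddddddddd
dddAAdddd
ddddAAddd
dddd>Addd
dddAAdddd
ddddddddd
ddddddddd
ddddddddd
17) ddddddddd
ddddddddd
dddAAdddd
dddd^Addd
dddddAddd
dddAAdddd
ddddddddd
ddddddddd
ddddddddd
18) ddddddddd
ddddddddd
dddAAdddd
ddd<dAddd
dddddAddd
dddAAdddd
ddddddddd
ddddddddd
ddddddddd
19) ddddddddd
ddddddddd
ddd^Adddd
dddAdAddd
dddddAddd
dddAAdddd
ddddddddd
ddddddddd
ddddddddd
20) ddddddddd
ddddddddd
dd<dAdddd
dddAdAddd
dddddAddd
dddAAdddd
ddddddddd
ddddddddd
ddddddddd
21) ddddddddd
dd^dddddd
ddAdAdddd
dddAdAddd
dddddAddd
dddAAdddd
ddddddddd
ddddddddd
ddddddddd
22) ddddddddd
ddA>ddddd
ddAdAdddd
dddAdAddd
dddddAddd
dddAAdddd
ddddddddd
ddddddddd
ddddddddd
23) ddddddddd
ddAAddddd
ddAvAdddd
dddAdAddd
dddddAddd
dddAAdddd
ddddddddd
ddddddddd
ddddddddd
24) ddddddddd
ddAAddddd
dd<AAdddd
dddAdAddd
dddddAddd
dddAAdddd
ddddddddd
ddddddddd
ddddddddd
25) ddddddddd
ddAAddddd
dddAAdddd
ddvAdAddd
dddddAddd
dddAAdddd
ddddddddd
ddddddddd
ddddddddd
26) ddddddddd
ddAAddddd
dddAAdddd
d<AAdAddd
dddddAddd
dddAAdddd
ddddddddd
ddddddddd
ddddddddd
27) ddddddddd
ddAAddddd
d^dAAdddd
dAAAdAddd
dddddAddd
dddAAdddd
ddddddddd
ddddddddd
ddddddddd
28) ddddddddd
ddAAddddd
dA>AAdddd
dAAAdAddd
dddddAddd
dddAAdddd
ddddddddd
ddddddddd
ddddddddd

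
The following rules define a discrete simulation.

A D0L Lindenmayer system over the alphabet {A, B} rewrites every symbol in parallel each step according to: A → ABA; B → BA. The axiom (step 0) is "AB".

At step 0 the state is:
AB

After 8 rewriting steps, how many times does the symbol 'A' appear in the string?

2584

0) AB
1) ABABA
2) ABABAABABAABA
3) ABABAABABAABAABABAABABAABAABABAABA
4) ABABAABABAABAABABAABABAABAABABAABAABABAABABAABAABABAABABAABAABABAABAABABAABABAABAABABAABA
5) ABABAABABAABAABABAABABAABAABABAABAABABAABABAABAABABAABABAA…ABAABABAABABAABAABABAABABAABAABABAABAABABAABABAABAABABAABA  (len 233)
6) ABABAABABAABAABABAABABAABAABABAABAABABAABABAABAABABAABABAA…ABAABABAABABAABAABABAABABAABAABABAABAABABAABABAABAABABAABA  (len 610)
7) ABABAABABAABAABABAABABAABAABABAABAABABAABABAABAABABAABABAA…ABAABABAABABAABAABABAABABAABAABABAABAABABAABABAABAABABAABA  (len 1597)
8) ABABAABABAABAABABAABABAABAABABAABAABABAABABAABAABABAABABAA…ABAABABAABABAABAABABAABABAABAABABAABAABABAABABAABAABABAABA  (len 4181)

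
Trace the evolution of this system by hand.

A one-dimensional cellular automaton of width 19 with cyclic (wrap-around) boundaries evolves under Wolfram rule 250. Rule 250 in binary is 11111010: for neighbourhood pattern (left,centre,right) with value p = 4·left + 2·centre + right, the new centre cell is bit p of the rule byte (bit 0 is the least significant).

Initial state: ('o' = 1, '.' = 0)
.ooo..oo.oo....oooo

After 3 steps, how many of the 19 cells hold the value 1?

19

[0] .ooo..oo.oo....oooo
[1] oooooooooooo..ooooo
[2] ooooooooooooooooooo
[3] ooooooooooooooooooo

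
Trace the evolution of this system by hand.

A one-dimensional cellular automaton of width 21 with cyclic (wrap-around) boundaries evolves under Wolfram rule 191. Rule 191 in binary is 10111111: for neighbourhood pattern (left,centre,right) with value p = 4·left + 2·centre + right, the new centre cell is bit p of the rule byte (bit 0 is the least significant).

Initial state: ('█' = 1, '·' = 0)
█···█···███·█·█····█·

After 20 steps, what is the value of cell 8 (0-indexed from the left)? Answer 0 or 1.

1

step 0: █···█···███·█·█····█·
step 1: ██████████·██████████
step 2: █████████·███████████
step 3: ████████·████████████
step 4: ███████·█████████████
step 5: ██████·██████████████
step 6: █████·███████████████
step 7: ████·████████████████
step 8: ███·█████████████████
step 9: ██·██████████████████
step 10: █·███████████████████
step 11: ·████████████████████
step 12: ████████████████████·
step 13: ███████████████████·█
step 14: ██████████████████·██
step 15: █████████████████·███
step 16: ████████████████·████
step 17: ███████████████·█████
step 18: ██████████████·██████
step 19: █████████████·███████
step 20: ████████████·████████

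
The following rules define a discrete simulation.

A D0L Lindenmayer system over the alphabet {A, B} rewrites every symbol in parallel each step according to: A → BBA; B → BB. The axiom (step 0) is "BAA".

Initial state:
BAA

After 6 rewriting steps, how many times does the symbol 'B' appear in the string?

gen 0: BAA
gen 1: BBBBABBA
gen 2: BBBBBBBBBBABBBBBBA
gen 3: BBBBBBBBBBBBBBBBBBBBBBABBBBBBBBBBBBBBA
gen 4: BBBBBBBBBBBBBBBBBBBBBBBBBBBBBBBBBBBBBBBBBBBBBBABBBBBBBBBBBBBBBBBBBBBBBBBBBBBBA
gen 5: BBBBBBBBBBBBBBBBBBBBBBBBBBBBBBBBBBBBBBBBBBBBBBBBBBBBBBBBBB…BBBBBBBBBBBBBBBBBBBBBBBBBBBBBBBBBBBBBBBBBBBBBBBBBBBBBBBBBA  (len 158)
gen 6: BBBBBBBBBBBBBBBBBBBBBBBBBBBBBBBBBBBBBBBBBBBBBBBBBBBBBBBBBB…BBBBBBBBBBBBBBBBBBBBBBBBBBBBBBBBBBBBBBBBBBBBBBBBBBBBBBBBBA  (len 318)

316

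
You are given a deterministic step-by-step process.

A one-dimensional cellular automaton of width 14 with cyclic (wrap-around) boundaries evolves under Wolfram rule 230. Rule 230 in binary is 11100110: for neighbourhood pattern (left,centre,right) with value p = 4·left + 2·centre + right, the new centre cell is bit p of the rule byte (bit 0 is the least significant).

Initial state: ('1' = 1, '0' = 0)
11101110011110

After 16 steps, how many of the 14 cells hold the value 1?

11

[0] 11101110011110
[1] 01110110101111
[2] 10111011110111
[3] 11011101111011
[4] 11101110111101
[5] 11110111011110
[6] 01111011101111
[7] 10111101110111
[8] 11011110111011
[9] 11101111011101
[10] 11110111101110
[11] 01111011110111
[12] 10111101111011
[13] 11011110111101
[14] 11101111011110
[15] 01110111101111
[16] 10111011110111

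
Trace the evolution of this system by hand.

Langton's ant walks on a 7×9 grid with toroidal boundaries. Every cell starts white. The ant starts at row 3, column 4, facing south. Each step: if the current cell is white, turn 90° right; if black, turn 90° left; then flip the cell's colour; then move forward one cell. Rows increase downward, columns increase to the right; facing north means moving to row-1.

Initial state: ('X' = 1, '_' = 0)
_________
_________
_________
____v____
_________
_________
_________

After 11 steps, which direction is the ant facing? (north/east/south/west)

east

t=0: _________
_________
_________
____v____
_________
_________
_________
t=1: _________
_________
_________
___<X____
_________
_________
_________
t=2: _________
_________
___^_____
___XX____
_________
_________
_________
t=3: _________
_________
___X>____
___XX____
_________
_________
_________
t=4: _________
_________
___XX____
___Xv____
_________
_________
_________
t=5: _________
_________
___XX____
___X_>___
_________
_________
_________
t=6: _________
_________
___XX____
___X_X___
_____v___
_________
_________
t=7: _________
_________
___XX____
___X_X___
____<X___
_________
_________
t=8: _________
_________
___XX____
___X^X___
____XX___
_________
_________
t=9: _________
_________
___XX____
___XX>___
____XX___
_________
_________
t=10: _________
_________
___XX^___
___XX____
____XX___
_________
_________
t=11: _________
_________
___XXX>__
___XX____
____XX___
_________
_________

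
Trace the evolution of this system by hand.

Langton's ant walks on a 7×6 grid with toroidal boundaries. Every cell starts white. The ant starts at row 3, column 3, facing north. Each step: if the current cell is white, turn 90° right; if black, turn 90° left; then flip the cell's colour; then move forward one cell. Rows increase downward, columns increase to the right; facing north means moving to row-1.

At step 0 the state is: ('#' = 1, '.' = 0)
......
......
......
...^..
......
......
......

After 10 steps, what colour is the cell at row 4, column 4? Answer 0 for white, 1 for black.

gen 0: ......
......
......
...^..
......
......
......
gen 1: ......
......
......
...#>.
......
......
......
gen 2: ......
......
......
...##.
....v.
......
......
gen 3: ......
......
......
...##.
...<#.
......
......
gen 4: ......
......
......
...^#.
...##.
......
......
gen 5: ......
......
......
..<.#.
...##.
......
......
gen 6: ......
......
..^...
..#.#.
...##.
......
......
gen 7: ......
......
..#>..
..#.#.
...##.
......
......
gen 8: ......
......
..##..
..#v#.
...##.
......
......
gen 9: ......
......
..##..
..<##.
...##.
......
......
gen 10: ......
......
..##..
...##.
..v##.
......
......

1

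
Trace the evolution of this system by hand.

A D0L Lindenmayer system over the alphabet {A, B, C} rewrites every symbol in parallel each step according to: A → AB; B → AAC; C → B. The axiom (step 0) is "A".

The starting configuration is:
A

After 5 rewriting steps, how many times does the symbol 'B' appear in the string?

17

t=0: A
t=1: AB
t=2: ABAAC
t=3: ABAACABABB
t=4: ABAACABABBABAACABAACAAC
t=5: ABAACABABBABAACABAACAACABAACABABBABAACABABBABABB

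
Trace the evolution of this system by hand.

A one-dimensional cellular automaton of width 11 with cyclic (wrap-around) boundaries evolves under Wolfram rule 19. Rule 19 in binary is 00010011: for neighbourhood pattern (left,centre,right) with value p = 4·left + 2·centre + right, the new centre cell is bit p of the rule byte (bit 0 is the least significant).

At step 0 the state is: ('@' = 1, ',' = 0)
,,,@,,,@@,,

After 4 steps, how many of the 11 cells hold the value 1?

2

gen 0: ,,,@,,,@@,,
gen 1: @@@,@@@,,@@
gen 2: ,,,,,,,@@,,
gen 3: @@@@@@@,,@@
gen 4: ,,,,,,,@@,,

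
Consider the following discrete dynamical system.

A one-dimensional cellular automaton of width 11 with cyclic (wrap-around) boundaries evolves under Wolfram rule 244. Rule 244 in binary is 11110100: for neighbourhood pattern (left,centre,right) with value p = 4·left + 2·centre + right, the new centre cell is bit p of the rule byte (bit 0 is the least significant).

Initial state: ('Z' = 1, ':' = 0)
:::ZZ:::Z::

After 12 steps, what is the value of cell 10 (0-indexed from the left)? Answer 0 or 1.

0

step 0: :::ZZ:::Z::
step 1: ::::ZZ::ZZ:
step 2: :::::ZZ::ZZ
step 3: Z:::::ZZ::Z
step 4: ZZ:::::ZZ::
step 5: :ZZ:::::ZZ:
step 6: ::ZZ:::::ZZ
step 7: Z::ZZ:::::Z
step 8: ZZ::ZZ:::::
step 9: :ZZ::ZZ::::
step 10: ::ZZ::ZZ:::
step 11: :::ZZ::ZZ::
step 12: ::::ZZ::ZZ:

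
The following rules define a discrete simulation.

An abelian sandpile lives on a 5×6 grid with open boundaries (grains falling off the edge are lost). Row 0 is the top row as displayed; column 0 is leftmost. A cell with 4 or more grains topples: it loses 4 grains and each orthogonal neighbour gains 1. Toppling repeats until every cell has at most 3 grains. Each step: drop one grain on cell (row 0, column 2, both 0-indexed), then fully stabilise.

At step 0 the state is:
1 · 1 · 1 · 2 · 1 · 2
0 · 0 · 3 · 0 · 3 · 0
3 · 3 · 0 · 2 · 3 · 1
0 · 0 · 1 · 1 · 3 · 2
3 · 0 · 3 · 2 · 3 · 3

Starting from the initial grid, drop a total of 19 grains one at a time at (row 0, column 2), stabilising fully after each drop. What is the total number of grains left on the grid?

[0] 1 · 1 · 1 · 2 · 1 · 2
0 · 0 · 3 · 0 · 3 · 0
3 · 3 · 0 · 2 · 3 · 1
0 · 0 · 1 · 1 · 3 · 2
3 · 0 · 3 · 2 · 3 · 3
[1] 1 · 1 · 2 · 2 · 1 · 2
0 · 0 · 3 · 0 · 3 · 0
3 · 3 · 0 · 2 · 3 · 1
0 · 0 · 1 · 1 · 3 · 2
3 · 0 · 3 · 2 · 3 · 3
[2] 1 · 1 · 3 · 2 · 1 · 2
0 · 0 · 3 · 0 · 3 · 0
3 · 3 · 0 · 2 · 3 · 1
0 · 0 · 1 · 1 · 3 · 2
3 · 0 · 3 · 2 · 3 · 3
[3] 1 · 2 · 1 · 3 · 1 · 2
0 · 1 · 0 · 1 · 3 · 0
3 · 3 · 1 · 2 · 3 · 1
0 · 0 · 1 · 1 · 3 · 2
3 · 0 · 3 · 2 · 3 · 3
[4] 1 · 2 · 2 · 3 · 1 · 2
0 · 1 · 0 · 1 · 3 · 0
3 · 3 · 1 · 2 · 3 · 1
0 · 0 · 1 · 1 · 3 · 2
3 · 0 · 3 · 2 · 3 · 3
[5] 1 · 2 · 3 · 3 · 1 · 2
0 · 1 · 0 · 1 · 3 · 0
3 · 3 · 1 · 2 · 3 · 1
0 · 0 · 1 · 1 · 3 · 2
3 · 0 · 3 · 2 · 3 · 3
[6] 1 · 3 · 1 · 0 · 2 · 2
0 · 1 · 1 · 2 · 3 · 0
3 · 3 · 1 · 2 · 3 · 1
0 · 0 · 1 · 1 · 3 · 2
3 · 0 · 3 · 2 · 3 · 3
[7] 1 · 3 · 2 · 0 · 2 · 2
0 · 1 · 1 · 2 · 3 · 0
3 · 3 · 1 · 2 · 3 · 1
0 · 0 · 1 · 1 · 3 · 2
3 · 0 · 3 · 2 · 3 · 3
[8] 1 · 3 · 3 · 0 · 2 · 2
0 · 1 · 1 · 2 · 3 · 0
3 · 3 · 1 · 2 · 3 · 1
0 · 0 · 1 · 1 · 3 · 2
3 · 0 · 3 · 2 · 3 · 3
[9] 2 · 0 · 1 · 1 · 2 · 2
0 · 2 · 2 · 2 · 3 · 0
3 · 3 · 1 · 2 · 3 · 1
0 · 0 · 1 · 1 · 3 · 2
3 · 0 · 3 · 2 · 3 · 3
[10] 2 · 0 · 2 · 1 · 2 · 2
0 · 2 · 2 · 2 · 3 · 0
3 · 3 · 1 · 2 · 3 · 1
0 · 0 · 1 · 1 · 3 · 2
3 · 0 · 3 · 2 · 3 · 3
[11] 2 · 0 · 3 · 1 · 2 · 2
0 · 2 · 2 · 2 · 3 · 0
3 · 3 · 1 · 2 · 3 · 1
0 · 0 · 1 · 1 · 3 · 2
3 · 0 · 3 · 2 · 3 · 3
[12] 2 · 1 · 0 · 2 · 2 · 2
0 · 2 · 3 · 2 · 3 · 0
3 · 3 · 1 · 2 · 3 · 1
0 · 0 · 1 · 1 · 3 · 2
3 · 0 · 3 · 2 · 3 · 3
[13] 2 · 1 · 1 · 2 · 2 · 2
0 · 2 · 3 · 2 · 3 · 0
3 · 3 · 1 · 2 · 3 · 1
0 · 0 · 1 · 1 · 3 · 2
3 · 0 · 3 · 2 · 3 · 3
[14] 2 · 1 · 2 · 2 · 2 · 2
0 · 2 · 3 · 2 · 3 · 0
3 · 3 · 1 · 2 · 3 · 1
0 · 0 · 1 · 1 · 3 · 2
3 · 0 · 3 · 2 · 3 · 3
[15] 2 · 1 · 3 · 2 · 2 · 2
0 · 2 · 3 · 2 · 3 · 0
3 · 3 · 1 · 2 · 3 · 1
0 · 0 · 1 · 1 · 3 · 2
3 · 0 · 3 · 2 · 3 · 3
[16] 2 · 2 · 1 · 3 · 2 · 2
0 · 3 · 0 · 3 · 3 · 0
3 · 3 · 2 · 2 · 3 · 1
0 · 0 · 1 · 1 · 3 · 2
3 · 0 · 3 · 2 · 3 · 3
[17] 2 · 2 · 2 · 3 · 2 · 2
0 · 3 · 0 · 3 · 3 · 0
3 · 3 · 2 · 2 · 3 · 1
0 · 0 · 1 · 1 · 3 · 2
3 · 0 · 3 · 2 · 3 · 3
[18] 2 · 2 · 3 · 3 · 2 · 2
0 · 3 · 0 · 3 · 3 · 0
3 · 3 · 2 · 2 · 3 · 1
0 · 0 · 1 · 1 · 3 · 2
3 · 0 · 3 · 2 · 3 · 3
[19] 2 · 3 · 1 · 2 · 0 · 3
0 · 3 · 2 · 2 · 2 · 1
3 · 3 · 3 · 0 · 2 · 3
0 · 0 · 1 · 3 · 2 · 0
3 · 0 · 3 · 3 · 1 · 1

52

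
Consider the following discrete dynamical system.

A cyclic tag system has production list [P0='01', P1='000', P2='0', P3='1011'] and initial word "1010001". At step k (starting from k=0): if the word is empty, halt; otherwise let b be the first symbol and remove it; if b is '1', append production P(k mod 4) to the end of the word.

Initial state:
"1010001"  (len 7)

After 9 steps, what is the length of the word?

[0] "1010001"  (len 7)
[1] "01000101"  (len 8)
[2] "1000101"  (len 7)
[3] "0001010"  (len 7)
[4] "001010"  (len 6)
[5] "01010"  (len 5)
[6] "1010"  (len 4)
[7] "0100"  (len 4)
[8] "100"  (len 3)
[9] "0001"  (len 4)

4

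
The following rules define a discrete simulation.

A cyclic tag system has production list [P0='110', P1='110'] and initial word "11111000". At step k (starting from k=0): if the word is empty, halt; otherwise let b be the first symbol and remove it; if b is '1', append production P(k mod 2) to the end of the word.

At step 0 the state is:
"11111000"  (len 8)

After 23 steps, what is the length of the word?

[0] "11111000"  (len 8)
[1] "1111000110"  (len 10)
[2] "111000110110"  (len 12)
[3] "11000110110110"  (len 14)
[4] "1000110110110110"  (len 16)
[5] "000110110110110110"  (len 18)
[6] "00110110110110110"  (len 17)
[7] "0110110110110110"  (len 16)
[8] "110110110110110"  (len 15)
[9] "10110110110110110"  (len 17)
[10] "0110110110110110110"  (len 19)
[11] "110110110110110110"  (len 18)
[12] "10110110110110110110"  (len 20)
[13] "0110110110110110110110"  (len 22)
[14] "110110110110110110110"  (len 21)
[15] "10110110110110110110110"  (len 23)
[16] "0110110110110110110110110"  (len 25)
[17] "110110110110110110110110"  (len 24)
[18] "10110110110110110110110110"  (len 26)
[19] "0110110110110110110110110110"  (len 28)
[20] "110110110110110110110110110"  (len 27)
[21] "10110110110110110110110110110"  (len 29)
[22] "0110110110110110110110110110110"  (len 31)
[23] "110110110110110110110110110110"  (len 30)

30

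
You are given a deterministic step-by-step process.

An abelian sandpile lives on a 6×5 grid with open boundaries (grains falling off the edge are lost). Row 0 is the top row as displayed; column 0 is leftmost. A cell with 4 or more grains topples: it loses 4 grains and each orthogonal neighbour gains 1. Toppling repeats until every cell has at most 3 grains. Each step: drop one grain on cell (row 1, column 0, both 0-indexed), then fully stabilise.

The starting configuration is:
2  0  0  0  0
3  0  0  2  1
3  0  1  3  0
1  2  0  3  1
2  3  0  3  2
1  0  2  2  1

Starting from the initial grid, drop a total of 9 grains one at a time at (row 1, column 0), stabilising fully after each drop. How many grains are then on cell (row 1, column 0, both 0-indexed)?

2

k=0  2  0  0  0  0
3  0  0  2  1
3  0  1  3  0
1  2  0  3  1
2  3  0  3  2
1  0  2  2  1
k=1  3  0  0  0  0
1  1  0  2  1
0  1  1  3  0
2  2  0  3  1
2  3  0  3  2
1  0  2  2  1
k=2  3  0  0  0  0
2  1  0  2  1
0  1  1  3  0
2  2  0  3  1
2  3  0  3  2
1  0  2  2  1
k=3  3  0  0  0  0
3  1  0  2  1
0  1  1  3  0
2  2  0  3  1
2  3  0  3  2
1  0  2  2  1
k=4  0  1  0  0  0
1  2  0  2  1
1  1  1  3  0
2  2  0  3  1
2  3  0  3  2
1  0  2  2  1
k=5  0  1  0  0  0
2  2  0  2  1
1  1  1  3  0
2  2  0  3  1
2  3  0  3  2
1  0  2  2  1
k=6  0  1  0  0  0
3  2  0  2  1
1  1  1  3  0
2  2  0  3  1
2  3  0  3  2
1  0  2  2  1
k=7  1  1  0  0  0
0  3  0  2  1
2  1  1  3  0
2  2  0  3  1
2  3  0  3  2
1  0  2  2  1
k=8  1  1  0  0  0
1  3  0  2  1
2  1  1  3  0
2  2  0  3  1
2  3  0  3  2
1  0  2  2  1
k=9  1  1  0  0  0
2  3  0  2  1
2  1  1  3  0
2  2  0  3  1
2  3  0  3  2
1  0  2  2  1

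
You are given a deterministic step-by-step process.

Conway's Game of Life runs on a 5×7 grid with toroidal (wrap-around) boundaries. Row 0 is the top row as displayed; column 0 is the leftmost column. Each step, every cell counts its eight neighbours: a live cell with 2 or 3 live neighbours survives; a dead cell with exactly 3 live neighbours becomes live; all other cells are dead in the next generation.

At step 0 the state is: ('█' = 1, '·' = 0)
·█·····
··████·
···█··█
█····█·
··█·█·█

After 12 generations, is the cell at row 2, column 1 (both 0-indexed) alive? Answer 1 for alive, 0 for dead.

step 0: ·█·····
··████·
···█··█
█····█·
··█·█·█
step 1: ·█·····
··████·
··██··█
█··███·
██···██
step 2: ·█·█···
·█··██·
·█····█
···█···
·██··█·
step 3: ██·█·█·
·█··██·
█·█·██·
██·····
·█·██··
step 4: ██·█·██
·······
█·████·
█····██
···██·█
step 5: █·██·██
·······
██·███·
███····
·███···
step 6: █··██·█
·······
█··██·█
······█
····█··
step 7: ···███·
·······
█····██
█··██·█
█··██·█
step 8: ···█·██
·······
█···██·
·█·█···
█·█····
step 9: ······█
·······
····█··
█████·█
█████·█
step 10: ·███·██
·······
███·██·
······█
····█··
step 11: ··████·
·······
██···██
██·██·█
█·███·█
step 12: ·██··██
████···
·██·██·
·······
·······

1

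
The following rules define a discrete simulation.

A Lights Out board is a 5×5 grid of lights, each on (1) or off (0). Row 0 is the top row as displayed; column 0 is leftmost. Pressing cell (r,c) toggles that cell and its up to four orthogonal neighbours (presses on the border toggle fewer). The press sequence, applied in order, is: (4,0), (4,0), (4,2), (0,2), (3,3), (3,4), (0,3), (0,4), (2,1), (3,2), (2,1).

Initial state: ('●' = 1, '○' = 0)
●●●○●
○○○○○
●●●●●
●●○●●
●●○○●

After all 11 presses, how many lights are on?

13

t=0: ●●●○●
○○○○○
●●●●●
●●○●●
●●○○●
t=1: ●●●○●
○○○○○
●●●●●
○●○●●
○○○○●
t=2: ●●●○●
○○○○○
●●●●●
●●○●●
●●○○●
t=3: ●●●○●
○○○○○
●●●●●
●●●●●
●○●●●
t=4: ●○○●●
○○●○○
●●●●●
●●●●●
●○●●●
t=5: ●○○●●
○○●○○
●●●○●
●●○○○
●○●○●
t=6: ●○○●●
○○●○○
●●●○○
●●○●●
●○●○○
t=7: ●○●○○
○○●●○
●●●○○
●●○●●
●○●○○
t=8: ●○●●●
○○●●●
●●●○○
●●○●●
●○●○○
t=9: ●○●●●
○●●●●
○○○○○
●○○●●
●○●○○
t=10: ●○●●●
○●●●●
○○●○○
●●●○●
●○○○○
t=11: ●○●●●
○○●●●
●●○○○
●○●○●
●○○○○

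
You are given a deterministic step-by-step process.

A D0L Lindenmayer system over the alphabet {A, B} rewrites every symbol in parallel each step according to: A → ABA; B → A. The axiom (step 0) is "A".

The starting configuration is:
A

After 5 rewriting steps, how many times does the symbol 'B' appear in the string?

step 0: A
step 1: ABA
step 2: ABAAABA
step 3: ABAAABAABAABAAABA
step 4: ABAAABAABAABAAABAABAAABAABAAABAABAABAAABA
step 5: ABAAABAABAABAAABAABAAABAABAAABAABAABAAABAABAAABAABAABAAABAABAAABAABAABAAABAABAAABAABAAABAABAABAAABA

29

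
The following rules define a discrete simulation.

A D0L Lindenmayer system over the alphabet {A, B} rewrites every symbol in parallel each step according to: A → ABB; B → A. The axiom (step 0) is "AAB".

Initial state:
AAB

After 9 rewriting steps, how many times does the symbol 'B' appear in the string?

854

gen 0: AAB
gen 1: ABBABBA
gen 2: ABBAAABBAAABB
gen 3: ABBAAABBABBABBAAABBABBABBAA
gen 4: ABBAAABBABBABBAAABBAAABBAAABBABBABBAAABBAAABBAAABBABB
gen 5: ABBAAABBABBABBAAABBAAABBAAABBABBABBAAABBABBABBAAABBABBABBAAABBAAABBAAABBABBABBAAABBABBABBAAABBABBABBAAABBAA
gen 6: ABBAAABBABBABBAAABBAAABBAAABBABBABBAAABBABBABBAAABBABBABBA…BBABBABBAAABBAAABBAAABBABBABBAAABBAAABBAAABBABBABBAAABBABB  (len 213)
gen 7: ABBAAABBABBABBAAABBAAABBAAABBABBABBAAABBABBABBAAABBABBABBA…BBABBABBAAABBABBABBAAABBABBABBAAABBAAABBAAABBABBABBAAABBAA  (len 427)
gen 8: ABBAAABBABBABBAAABBAAABBAAABBABBABBAAABBABBABBAAABBABBABBA…BABBABBAAABBABBABBAAABBABBABBAAABBAAABBAAABBABBABBAAABBABB  (len 853)
gen 9: ABBAAABBABBABBAAABBAAABBAAABBABBABBAAABBABBABBAAABBABBABBA…BBABBABBAAABBABBABBAAABBABBABBAAABBAAABBAAABBABBABBAAABBAA  (len 1707)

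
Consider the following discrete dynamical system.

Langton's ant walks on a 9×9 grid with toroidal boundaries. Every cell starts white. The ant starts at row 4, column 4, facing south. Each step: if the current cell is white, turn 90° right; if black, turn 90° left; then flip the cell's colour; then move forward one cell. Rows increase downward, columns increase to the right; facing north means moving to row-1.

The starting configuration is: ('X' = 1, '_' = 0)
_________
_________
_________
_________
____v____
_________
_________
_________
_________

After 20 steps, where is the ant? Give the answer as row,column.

k=0  _________
_________
_________
_________
____v____
_________
_________
_________
_________
k=1  _________
_________
_________
_________
___<X____
_________
_________
_________
_________
k=2  _________
_________
_________
___^_____
___XX____
_________
_________
_________
_________
k=3  _________
_________
_________
___X>____
___XX____
_________
_________
_________
_________
k=4  _________
_________
_________
___XX____
___Xv____
_________
_________
_________
_________
k=5  _________
_________
_________
___XX____
___X_>___
_________
_________
_________
_________
k=6  _________
_________
_________
___XX____
___X_X___
_____v___
_________
_________
_________
k=7  _________
_________
_________
___XX____
___X_X___
____<X___
_________
_________
_________
k=8  _________
_________
_________
___XX____
___X^X___
____XX___
_________
_________
_________
k=9  _________
_________
_________
___XX____
___XX>___
____XX___
_________
_________
_________
k=10  _________
_________
_________
___XX^___
___XX____
____XX___
_________
_________
_________
k=11  _________
_________
_________
___XXX>__
___XX____
____XX___
_________
_________
_________
k=12  _________
_________
_________
___XXXX__
___XX_v__
____XX___
_________
_________
_________
k=13  _________
_________
_________
___XXXX__
___XX<X__
____XX___
_________
_________
_________
k=14  _________
_________
_________
___XX^X__
___XXXX__
____XX___
_________
_________
_________
k=15  _________
_________
_________
___X<_X__
___XXXX__
____XX___
_________
_________
_________
k=16  _________
_________
_________
___X__X__
___XvXX__
____XX___
_________
_________
_________
k=17  _________
_________
_________
___X__X__
___X_>X__
____XX___
_________
_________
_________
k=18  _________
_________
_________
___X_^X__
___X__X__
____XX___
_________
_________
_________
k=19  _________
_________
_________
___X_X>__
___X__X__
____XX___
_________
_________
_________
k=20  _________
_________
______^__
___X_X___
___X__X__
____XX___
_________
_________
_________

2,6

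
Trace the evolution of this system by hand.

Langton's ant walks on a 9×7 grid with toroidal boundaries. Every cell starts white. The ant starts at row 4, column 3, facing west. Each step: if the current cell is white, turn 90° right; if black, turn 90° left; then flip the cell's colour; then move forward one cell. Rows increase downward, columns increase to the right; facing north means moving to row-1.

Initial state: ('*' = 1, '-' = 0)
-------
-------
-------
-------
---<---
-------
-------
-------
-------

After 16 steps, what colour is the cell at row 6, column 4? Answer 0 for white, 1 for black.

gen 0: -------
-------
-------
-------
---<---
-------
-------
-------
-------
gen 1: -------
-------
-------
---^---
---*---
-------
-------
-------
-------
gen 2: -------
-------
-------
---*>--
---*---
-------
-------
-------
-------
gen 3: -------
-------
-------
---**--
---*v--
-------
-------
-------
-------
gen 4: -------
-------
-------
---**--
---<*--
-------
-------
-------
-------
gen 5: -------
-------
-------
---**--
----*--
---v---
-------
-------
-------
gen 6: -------
-------
-------
---**--
----*--
--<*---
-------
-------
-------
gen 7: -------
-------
-------
---**--
--^-*--
--**---
-------
-------
-------
gen 8: -------
-------
-------
---**--
--*>*--
--**---
-------
-------
-------
gen 9: -------
-------
-------
---**--
--***--
--*v---
-------
-------
-------
gen 10: -------
-------
-------
---**--
--***--
--*->--
-------
-------
-------
gen 11: -------
-------
-------
---**--
--***--
--*-*--
----v--
-------
-------
gen 12: -------
-------
-------
---**--
--***--
--*-*--
---<*--
-------
-------
gen 13: -------
-------
-------
---**--
--***--
--*^*--
---**--
-------
-------
gen 14: -------
-------
-------
---**--
--***--
--**>--
---**--
-------
-------
gen 15: -------
-------
-------
---**--
--**^--
--**---
---**--
-------
-------
gen 16: -------
-------
-------
---**--
--*<---
--**---
---**--
-------
-------

1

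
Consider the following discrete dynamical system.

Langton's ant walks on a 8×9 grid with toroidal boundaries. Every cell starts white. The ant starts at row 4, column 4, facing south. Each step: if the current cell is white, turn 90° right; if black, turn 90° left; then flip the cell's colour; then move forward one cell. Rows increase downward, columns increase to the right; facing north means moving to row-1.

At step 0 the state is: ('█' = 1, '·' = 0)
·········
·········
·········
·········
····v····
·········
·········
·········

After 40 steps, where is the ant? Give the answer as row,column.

gen 0: ·········
·········
·········
·········
····v····
·········
·········
·········
gen 1: ·········
·········
·········
·········
···<█····
·········
·········
·········
gen 2: ·········
·········
·········
···^·····
···██····
·········
·········
·········
gen 3: ·········
·········
·········
···█>····
···██····
·········
·········
·········
gen 4: ·········
·········
·········
···██····
···█v····
·········
·········
·········
gen 5: ·········
·········
·········
···██····
···█·>···
·········
·········
·········
gen 6: ·········
·········
·········
···██····
···█·█···
·····v···
·········
·········
gen 7: ·········
·········
·········
···██····
···█·█···
····<█···
·········
·········
gen 8: ·········
·········
·········
···██····
···█^█···
····██···
·········
·········
gen 9: ·········
·········
·········
···██····
···██>···
····██···
·········
·········
gen 10: ·········
·········
·········
···██^···
···██····
····██···
·········
·········
gen 11: ·········
·········
·········
···███>··
···██····
····██···
·········
·········
gen 12: ·········
·········
·········
···████··
···██·v··
····██···
·········
·········
gen 13: ·········
·········
·········
···████··
···██<█··
····██···
·········
·········
gen 14: ·········
·········
·········
···██^█··
···████··
····██···
·········
·········
gen 15: ·········
·········
·········
···█<·█··
···████··
····██···
·········
·········
gen 16: ·········
·········
·········
···█··█··
···█v██··
····██···
·········
·········
gen 17: ·········
·········
·········
···█··█··
···█·>█··
····██···
·········
·········
gen 18: ·········
·········
·········
···█·^█··
···█··█··
····██···
·········
·········
gen 19: ·········
·········
·········
···█·█>··
···█··█··
····██···
·········
·········
gen 20: ·········
·········
······^··
···█·█···
···█··█··
····██···
·········
·········
gen 21: ·········
·········
······█>·
···█·█···
···█··█··
····██···
·········
·········
gen 22: ·········
·········
······██·
···█·█·v·
···█··█··
····██···
·········
·········
gen 23: ·········
·········
······██·
···█·█<█·
···█··█··
····██···
·········
·········
gen 24: ·········
·········
······^█·
···█·███·
···█··█··
····██···
·········
·········
gen 25: ·········
·········
·····<·█·
···█·███·
···█··█··
····██···
·········
·········
gen 26: ·········
·····^···
·····█·█·
···█·███·
···█··█··
····██···
·········
·········
gen 27: ·········
·····█>··
·····█·█·
···█·███·
···█··█··
····██···
·········
·········
gen 28: ·········
·····██··
·····█v█·
···█·███·
···█··█··
····██···
·········
·········
gen 29: ·········
·····██··
·····<██·
···█·███·
···█··█··
····██···
·········
·········
gen 30: ·········
·····██··
······██·
···█·v██·
···█··█··
····██···
·········
·········
gen 31: ·········
·····██··
······██·
···█··>█·
···█··█··
····██···
·········
·········
gen 32: ·········
·····██··
······^█·
···█···█·
···█··█··
····██···
·········
·········
gen 33: ·········
·····██··
·····<·█·
···█···█·
···█··█··
····██···
·········
·········
gen 34: ·········
·····^█··
·····█·█·
···█···█·
···█··█··
····██···
·········
·········
gen 35: ·········
····<·█··
·····█·█·
···█···█·
···█··█··
····██···
·········
·········
gen 36: ····^····
····█·█··
·····█·█·
···█···█·
···█··█··
····██···
·········
·········
gen 37: ····█>···
····█·█··
·····█·█·
···█···█·
···█··█··
····██···
·········
·········
gen 38: ····██···
····█v█··
·····█·█·
···█···█·
···█··█··
····██···
·········
·········
gen 39: ····██···
····<██··
·····█·█·
···█···█·
···█··█··
····██···
·········
·········
gen 40: ····██···
·····██··
····v█·█·
···█···█·
···█··█··
····██···
·········
·········

2,4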